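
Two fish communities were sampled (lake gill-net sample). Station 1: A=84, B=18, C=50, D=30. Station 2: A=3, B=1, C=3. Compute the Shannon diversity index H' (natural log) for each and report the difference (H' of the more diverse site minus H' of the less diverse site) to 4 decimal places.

0.2335

Station 1: N=182, proportions 0.46153846, 0.0989011, 0.27472527, 0.16483516, giving H' = 1.23778485 (working shown to 8 dp, full precision carried).
Station 2: N=7, proportions 0.42857143, 0.14285714, 0.42857143, giving H' = 1.00424247.
Difference = |1.23778485 − 1.00424247| = 0.23354238, i.e. 0.2335 to 4 decimal places.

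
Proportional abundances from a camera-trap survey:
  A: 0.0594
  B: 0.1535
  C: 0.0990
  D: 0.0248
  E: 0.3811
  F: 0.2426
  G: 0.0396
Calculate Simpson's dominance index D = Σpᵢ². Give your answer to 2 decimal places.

0.24

D = 0.0594² + 0.1535² + 0.099² + 0.0248² + 0.3811² + 0.2426² + 0.0396² = 0.0035 + 0.0236 + 0.0098 + 0.0006 + 0.1452 + 0.0589 + 0.0016 = 0.2432 (working shown to 4 dp, full precision carried).
To 2 decimal places, D = 0.24.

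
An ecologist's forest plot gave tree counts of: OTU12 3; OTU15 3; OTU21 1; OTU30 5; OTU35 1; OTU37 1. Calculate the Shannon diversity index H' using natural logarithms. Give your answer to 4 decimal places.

1.5934

Total N = 3+3+1+5+1+1 = 14, so the proportions are 0.214286, 0.214286, 0.071429, 0.357143, 0.071429, 0.071429 (working shown to 6 dp, full precision carried).
Each pᵢ ln pᵢ term: 0.214286×(-1.540445)=-0.330095, 0.214286×(-1.540445)=-0.330095, 0.071429×(-2.639057)=-0.188504, 0.357143×(-1.029619)=-0.367721, 0.071429×(-2.639057)=-0.188504, 0.071429×(-2.639057)=-0.188504.
Sum = -1.593424, so H' = 1.5934.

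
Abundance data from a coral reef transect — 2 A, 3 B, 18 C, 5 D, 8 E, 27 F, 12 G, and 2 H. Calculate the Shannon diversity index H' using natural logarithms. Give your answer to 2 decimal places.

1.73

Total N = 2+3+18+5+8+27+12+2 = 77, so the proportions are 0.026, 0.039, 0.2338, 0.0649, 0.1039, 0.3506, 0.1558, 0.026 (working shown to 4 dp, full precision carried).
Each pᵢ ln pᵢ term: 0.026×(-3.6507)=-0.0948, 0.039×(-3.2452)=-0.1264, 0.2338×(-1.4534)=-0.3398, 0.0649×(-2.7344)=-0.1776, 0.1039×(-2.2644)=-0.2353, 0.3506×(-1.0480)=-0.3675, 0.1558×(-1.8589)=-0.2897, 0.026×(-3.6507)=-0.0948.
Sum = -1.7258, so H' = 1.73.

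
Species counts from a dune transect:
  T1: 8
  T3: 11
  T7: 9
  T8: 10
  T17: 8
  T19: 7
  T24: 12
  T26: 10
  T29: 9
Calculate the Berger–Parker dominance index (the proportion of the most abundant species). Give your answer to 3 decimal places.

Total N = 8+11+9+10+8+7+12+10+9 = 84, so the proportions are 0.09524, 0.13095, 0.10714, 0.11905, 0.09524, 0.08333, 0.14286, 0.11905, 0.10714 (working shown to 5 dp, full precision carried).
The largest proportion is 0.14286, i.e. d = 0.143 to 3 decimal places.

0.143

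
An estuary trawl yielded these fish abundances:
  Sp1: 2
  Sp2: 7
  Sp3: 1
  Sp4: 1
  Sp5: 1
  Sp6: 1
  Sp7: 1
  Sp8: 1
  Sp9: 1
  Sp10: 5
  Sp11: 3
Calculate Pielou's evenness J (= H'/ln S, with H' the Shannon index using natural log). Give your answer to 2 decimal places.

0.87

Total N = 2+7+1+1+1+1+1+1+1+5+3 = 24, so the proportions are 0.0833, 0.2917, 0.0417, 0.0417, 0.0417, 0.0417, 0.0417, 0.0417, 0.0417, 0.2083, 0.125 (working shown to 4 dp, full precision carried).
H' = −Σ pᵢ ln pᵢ = −((-0.2071) + (-0.3594) + (-0.1324) + (-0.1324) + (-0.1324) + (-0.1324) + (-0.1324) + (-0.1324) + (-0.1324) + (-0.3268) + (-0.2599)) = 2.0801.
With S = 11 species, ln S = 2.3979, so J = 2.0801/2.3979 = 0.8675, i.e. 0.87 to 2 decimal places.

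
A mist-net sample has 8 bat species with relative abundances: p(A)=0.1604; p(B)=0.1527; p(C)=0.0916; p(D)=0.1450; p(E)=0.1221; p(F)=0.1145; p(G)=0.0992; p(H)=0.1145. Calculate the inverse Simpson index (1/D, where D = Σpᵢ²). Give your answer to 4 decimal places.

D = 0.1604² + 0.1527² + 0.0916² + 0.145² + 0.1221² + 0.1145² + 0.0992² + 0.1145² = 0.02572816 + 0.02331729 + 0.00839056 + 0.02102500 + 0.01490841 + 0.01311025 + 0.00984064 + 0.01311025 = 0.12943056 (working shown to 8 dp, full precision carried).
So 1/D = 7.726151, i.e. 7.7262 to 4 decimal places.

7.7262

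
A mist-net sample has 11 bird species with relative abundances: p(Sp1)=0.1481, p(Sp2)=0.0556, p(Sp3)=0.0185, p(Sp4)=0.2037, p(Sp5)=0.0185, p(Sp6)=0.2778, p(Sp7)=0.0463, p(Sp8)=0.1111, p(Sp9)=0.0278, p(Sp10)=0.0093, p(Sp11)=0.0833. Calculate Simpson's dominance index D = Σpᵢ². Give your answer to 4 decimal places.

0.1667

D = 0.1481² + 0.0556² + 0.0185² + 0.2037² + 0.0185² + 0.2778² + 0.0463² + 0.1111² + 0.0278² + 0.0093² + 0.0833² = 0.021934 + 0.003091 + 0.000342 + 0.041494 + 0.000342 + 0.077173 + 0.002144 + 0.012343 + 0.000773 + 0.000086 + 0.006939 = 0.166661 (working shown to 6 dp, full precision carried).
To 4 decimal places, D = 0.1667.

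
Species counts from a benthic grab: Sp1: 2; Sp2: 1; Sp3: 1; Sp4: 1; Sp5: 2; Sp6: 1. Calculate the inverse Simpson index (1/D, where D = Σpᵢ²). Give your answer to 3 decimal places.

5.333

Total N = 2+1+1+1+2+1 = 8, so the proportions are 0.25, 0.125, 0.125, 0.125, 0.25, 0.125 (working shown to 7 dp, full precision carried).
D = 0.25² + 0.125² + 0.125² + 0.125² + 0.25² + 0.125² = 0.0625000 + 0.0156250 + 0.0156250 + 0.0156250 + 0.0625000 + 0.0156250 = 0.1875000.
So 1/D = 5.33333, i.e. 5.333 to 3 decimal places.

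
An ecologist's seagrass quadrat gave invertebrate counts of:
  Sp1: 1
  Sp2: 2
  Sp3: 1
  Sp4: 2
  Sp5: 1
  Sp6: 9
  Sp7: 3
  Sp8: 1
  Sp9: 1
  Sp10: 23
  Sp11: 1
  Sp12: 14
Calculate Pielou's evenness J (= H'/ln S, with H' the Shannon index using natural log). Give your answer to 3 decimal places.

0.721

Total N = 1+2+1+2+1+9+3+1+1+23+1+14 = 59, so the proportions are 0.01695, 0.0339, 0.01695, 0.0339, 0.01695, 0.15254, 0.05085, 0.01695, 0.01695, 0.38983, 0.01695, 0.23729 (working shown to 5 dp, full precision carried).
H' = −Σ pᵢ ln pᵢ = −((-0.06911) + (-0.11473) + (-0.06911) + (-0.11473) + (-0.06911) + (-0.28683) + (-0.15147) + (-0.06911) + (-0.06911) + (-0.36724) + (-0.06911) + (-0.34133)) = 1.79098.
With S = 12 species, ln S = 2.48491, so J = 1.79098/2.48491 = 0.72075, i.e. 0.721 to 3 decimal places.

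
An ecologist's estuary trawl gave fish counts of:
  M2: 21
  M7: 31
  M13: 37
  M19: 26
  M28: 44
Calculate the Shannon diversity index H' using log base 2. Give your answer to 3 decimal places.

2.275

Total N = 21+31+37+26+44 = 159, so the proportions are 0.13208, 0.19497, 0.2327, 0.16352, 0.27673 (working shown to 5 dp, full precision carried).
Each pᵢ log₂ pᵢ term: 0.13208×(-2.92057)=-0.38574, 0.19497×(-2.35869)=-0.45987, 0.2327×(-2.10343)=-0.48948, 0.16352×(-2.61244)=-0.42719, 0.27673×(-1.85345)=-0.51290.
Sum = -2.27518, so H' = 2.275.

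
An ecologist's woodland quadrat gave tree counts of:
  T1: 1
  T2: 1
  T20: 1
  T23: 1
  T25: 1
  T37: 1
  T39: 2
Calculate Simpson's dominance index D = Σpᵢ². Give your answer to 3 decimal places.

Total N = 1+1+1+1+1+1+2 = 8, so the proportions are 0.125, 0.125, 0.125, 0.125, 0.125, 0.125, 0.25 (working shown to 5 dp, full precision carried).
D = 0.125² + 0.125² + 0.125² + 0.125² + 0.125² + 0.125² + 0.25² = 0.01562 + 0.01562 + 0.01562 + 0.01562 + 0.01562 + 0.01562 + 0.06250 = 0.15625.
To 3 decimal places, D = 0.156.

0.156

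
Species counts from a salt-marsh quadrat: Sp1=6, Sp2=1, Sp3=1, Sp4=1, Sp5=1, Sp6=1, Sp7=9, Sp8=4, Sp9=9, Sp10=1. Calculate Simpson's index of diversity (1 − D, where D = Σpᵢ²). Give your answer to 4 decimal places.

Total N = 6+1+1+1+1+1+9+4+9+1 = 34, so the proportions are 0.176471, 0.029412, 0.029412, 0.029412, 0.029412, 0.029412, 0.264706, 0.117647, 0.264706, 0.029412 (working shown to 6 dp, full precision carried).
D = 0.176471² + 0.029412² + 0.029412² + 0.029412² + 0.029412² + 0.029412² + 0.264706² + 0.117647² + 0.264706² + 0.029412² = 0.031142 + 0.000865 + 0.000865 + 0.000865 + 0.000865 + 0.000865 + 0.070069 + 0.013841 + 0.070069 + 0.000865 = 0.190311.
So 1 − D = 0.809689, i.e. 0.8097 to 4 decimal places.

0.8097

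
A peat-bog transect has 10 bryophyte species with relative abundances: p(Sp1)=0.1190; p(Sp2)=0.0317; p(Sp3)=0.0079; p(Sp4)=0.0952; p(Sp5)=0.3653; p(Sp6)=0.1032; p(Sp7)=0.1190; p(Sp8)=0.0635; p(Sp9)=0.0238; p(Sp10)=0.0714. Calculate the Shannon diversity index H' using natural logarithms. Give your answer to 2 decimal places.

1.93

Each pᵢ ln pᵢ term (working shown to 4 dp, full precision carried): 0.119×(-2.1286)=-0.2533, 0.0317×(-3.4514)=-0.1094, 0.0079×(-4.8409)=-0.0382, 0.0952×(-2.3518)=-0.2239, 0.3653×(-1.0070)=-0.3679, 0.1032×(-2.2711)=-0.2344, 0.119×(-2.1286)=-0.2533, 0.0635×(-2.7567)=-0.1751, 0.0238×(-3.7381)=-0.0890, 0.0714×(-2.6395)=-0.1885.
Sum = -1.9329, so H' = 1.93.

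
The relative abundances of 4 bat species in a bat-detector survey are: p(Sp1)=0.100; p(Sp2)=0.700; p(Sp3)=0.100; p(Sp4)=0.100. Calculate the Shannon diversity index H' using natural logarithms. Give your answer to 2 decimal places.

0.94

Each pᵢ ln pᵢ term (working shown to 4 dp, full precision carried): 0.1×(-2.3026)=-0.2303, 0.7×(-0.3567)=-0.2497, 0.1×(-2.3026)=-0.2303, 0.1×(-2.3026)=-0.2303.
Sum = -0.9404, so H' = 0.94.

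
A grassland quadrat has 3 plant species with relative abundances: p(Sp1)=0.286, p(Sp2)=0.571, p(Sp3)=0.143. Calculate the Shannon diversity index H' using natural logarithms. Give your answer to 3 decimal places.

0.956

Each pᵢ ln pᵢ term (working shown to 5 dp, full precision carried): 0.286×(-1.25176)=-0.35800, 0.571×(-0.56037)=-0.31997, 0.143×(-1.94491)=-0.27812.
Sum = -0.95610, so H' = 0.956.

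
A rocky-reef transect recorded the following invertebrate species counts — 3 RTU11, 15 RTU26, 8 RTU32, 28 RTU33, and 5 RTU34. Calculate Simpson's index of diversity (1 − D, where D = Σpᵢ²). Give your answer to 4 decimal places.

0.6820

Total N = 3+15+8+28+5 = 59, so the proportions are 0.050847, 0.254237, 0.135593, 0.474576, 0.084746 (working shown to 6 dp, full precision carried).
D = 0.050847² + 0.254237² + 0.135593² + 0.474576² + 0.084746² = 0.002585 + 0.064637 + 0.018386 + 0.225223 + 0.007182 = 0.318012.
So 1 − D = 0.681988, i.e. 0.6820 to 4 decimal places.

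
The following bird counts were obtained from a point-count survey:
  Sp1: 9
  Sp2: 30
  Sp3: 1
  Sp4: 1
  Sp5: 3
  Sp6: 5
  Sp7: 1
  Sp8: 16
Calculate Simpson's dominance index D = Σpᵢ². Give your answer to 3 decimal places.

Total N = 9+30+1+1+3+5+1+16 = 66, so the proportions are 0.13636, 0.45455, 0.01515, 0.01515, 0.04545, 0.07576, 0.01515, 0.24242 (working shown to 5 dp, full precision carried).
D = 0.13636² + 0.45455² + 0.01515² + 0.01515² + 0.04545² + 0.07576² + 0.01515² + 0.24242² = 0.01860 + 0.20661 + 0.00023 + 0.00023 + 0.00207 + 0.00574 + 0.00023 + 0.05877 = 0.29247.
To 3 decimal places, D = 0.292.

0.292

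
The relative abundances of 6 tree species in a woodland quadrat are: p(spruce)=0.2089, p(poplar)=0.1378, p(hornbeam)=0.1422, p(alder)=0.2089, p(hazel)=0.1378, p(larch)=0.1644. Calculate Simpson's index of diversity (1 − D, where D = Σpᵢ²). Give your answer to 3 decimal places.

0.827

D = 0.2089² + 0.1378² + 0.1422² + 0.2089² + 0.1378² + 0.1644² = 0.043639 + 0.018989 + 0.020221 + 0.043639 + 0.018989 + 0.027027 = 0.172504 (working shown to 6 dp, full precision carried).
So 1 − D = 0.827496, i.e. 0.827 to 3 decimal places.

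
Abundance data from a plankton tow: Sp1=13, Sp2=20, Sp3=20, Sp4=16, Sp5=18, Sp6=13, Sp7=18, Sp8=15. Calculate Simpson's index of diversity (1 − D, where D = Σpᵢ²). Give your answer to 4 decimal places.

0.8718

Total N = 13+20+20+16+18+13+18+15 = 133, so the proportions are 0.097744, 0.150376, 0.150376, 0.120301, 0.135338, 0.097744, 0.135338, 0.112782 (working shown to 6 dp, full precision carried).
D = 0.097744² + 0.150376² + 0.150376² + 0.120301² + 0.135338² + 0.097744² + 0.135338² + 0.112782² = 0.009554 + 0.022613 + 0.022613 + 0.014472 + 0.018316 + 0.009554 + 0.018316 + 0.012720 = 0.128159.
So 1 − D = 0.871841, i.e. 0.8718 to 4 decimal places.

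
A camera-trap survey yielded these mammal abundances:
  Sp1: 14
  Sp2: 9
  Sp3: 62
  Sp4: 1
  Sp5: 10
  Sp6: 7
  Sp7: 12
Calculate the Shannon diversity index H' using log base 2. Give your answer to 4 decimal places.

Total N = 14+9+62+1+10+7+12 = 115, so the proportions are 0.121739, 0.078261, 0.53913, 0.008696, 0.086957, 0.06087, 0.104348 (working shown to 6 dp, full precision carried).
Each pᵢ log₂ pᵢ term: 0.121739×(-3.038135)=-0.369860, 0.078261×(-3.675565)=-0.287653, 0.53913×(-0.891294)=-0.480524, 0.008696×(-6.845490)=-0.059526, 0.086957×(-3.523562)=-0.306397, 0.06087×(-4.038135)=-0.245800, 0.104348×(-3.260528)=-0.340229.
Sum = -2.089988, so H' = 2.0900.

2.0900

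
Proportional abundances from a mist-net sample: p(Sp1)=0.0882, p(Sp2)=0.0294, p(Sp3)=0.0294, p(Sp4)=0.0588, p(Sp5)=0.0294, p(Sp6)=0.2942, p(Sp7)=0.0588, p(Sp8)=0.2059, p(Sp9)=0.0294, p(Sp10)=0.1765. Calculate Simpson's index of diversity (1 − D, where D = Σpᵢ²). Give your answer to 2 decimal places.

0.82

D = 0.0882² + 0.0294² + 0.0294² + 0.0588² + 0.0294² + 0.2942² + 0.0588² + 0.2059² + 0.0294² + 0.1765² = 0.0078 + 0.0009 + 0.0009 + 0.0035 + 0.0009 + 0.0866 + 0.0035 + 0.0424 + 0.0009 + 0.0312 = 0.1783 (working shown to 4 dp, full precision carried).
So 1 − D = 0.8217, i.e. 0.82 to 2 decimal places.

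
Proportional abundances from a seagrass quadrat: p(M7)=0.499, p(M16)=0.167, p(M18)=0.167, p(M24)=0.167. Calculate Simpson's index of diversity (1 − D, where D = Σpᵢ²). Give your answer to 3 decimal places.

0.667

D = 0.499² + 0.167² + 0.167² + 0.167² = 0.24900 + 0.02789 + 0.02789 + 0.02789 = 0.33267 (working shown to 5 dp, full precision carried).
So 1 − D = 0.66733, i.e. 0.667 to 3 decimal places.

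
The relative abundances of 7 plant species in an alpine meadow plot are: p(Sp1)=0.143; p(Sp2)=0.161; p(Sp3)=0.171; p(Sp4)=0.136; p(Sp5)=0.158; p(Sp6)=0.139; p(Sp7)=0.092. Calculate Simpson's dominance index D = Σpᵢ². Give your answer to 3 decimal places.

0.147

D = 0.143² + 0.161² + 0.171² + 0.136² + 0.158² + 0.139² + 0.092² = 0.02045 + 0.02592 + 0.02924 + 0.01850 + 0.02496 + 0.01932 + 0.00846 = 0.14686 (working shown to 5 dp, full precision carried).
To 3 decimal places, D = 0.147.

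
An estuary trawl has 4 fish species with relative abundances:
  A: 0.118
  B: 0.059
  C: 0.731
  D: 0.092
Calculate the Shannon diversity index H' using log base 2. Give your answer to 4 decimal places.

Each pᵢ log₂ pᵢ term (working shown to 6 dp, full precision carried): 0.118×(-3.083141)=-0.363811, 0.059×(-4.083141)=-0.240905, 0.731×(-0.452057)=-0.330453, 0.092×(-3.442222)=-0.316684.
Sum = -1.251854, so H' = 1.2519.

1.2519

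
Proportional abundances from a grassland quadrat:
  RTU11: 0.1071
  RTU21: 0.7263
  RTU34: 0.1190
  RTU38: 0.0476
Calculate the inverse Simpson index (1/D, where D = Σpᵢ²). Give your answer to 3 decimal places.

D = 0.1071² + 0.7263² + 0.119² + 0.0476² = 0.011470 + 0.527512 + 0.014161 + 0.002266 = 0.555409 (working shown to 6 dp, full precision carried).
So 1/D = 1.80048, i.e. 1.800 to 3 decimal places.

1.800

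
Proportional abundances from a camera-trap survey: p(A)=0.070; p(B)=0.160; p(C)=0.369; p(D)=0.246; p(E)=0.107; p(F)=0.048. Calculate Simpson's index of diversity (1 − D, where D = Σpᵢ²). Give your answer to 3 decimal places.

0.759

D = 0.07² + 0.16² + 0.369² + 0.246² + 0.107² + 0.048² = 0.00490 + 0.02560 + 0.13616 + 0.06052 + 0.01145 + 0.00230 = 0.24093 (working shown to 5 dp, full precision carried).
So 1 − D = 0.75907, i.e. 0.759 to 3 decimal places.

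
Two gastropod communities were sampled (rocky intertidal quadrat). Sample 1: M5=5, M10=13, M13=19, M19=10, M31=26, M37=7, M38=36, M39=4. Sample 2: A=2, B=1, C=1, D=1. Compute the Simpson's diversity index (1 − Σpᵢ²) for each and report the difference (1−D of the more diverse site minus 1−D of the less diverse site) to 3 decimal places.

0.093

Sample 1: N=120, proportions 0.04167, 0.10833, 0.15833, 0.08333, 0.21667, 0.05833, 0.3, 0.03333, giving 1−D = 0.81306 (working shown to 5 dp, full precision carried).
Sample 2: N=5, proportions 0.4, 0.2, 0.2, 0.2, giving 1−D = 0.72000.
Difference = |0.81306 − 0.72000| = 0.09306, i.e. 0.093 to 3 decimal places.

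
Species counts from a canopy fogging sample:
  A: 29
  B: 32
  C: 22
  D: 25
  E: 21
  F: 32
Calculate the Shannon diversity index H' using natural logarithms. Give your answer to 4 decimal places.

Total N = 29+32+22+25+21+32 = 161, so the proportions are 0.180124, 0.198758, 0.136646, 0.15528, 0.130435, 0.198758 (working shown to 6 dp, full precision carried).
Each pᵢ ln pᵢ term: 0.180124×(-1.714109)=-0.308752, 0.198758×(-1.615668)=-0.321127, 0.136646×(-1.990362)=-0.271975, 0.15528×(-1.862529)=-0.289213, 0.130435×(-2.036882)=-0.265680, 0.198758×(-1.615668)=-0.321127.
Sum = -1.777873, so H' = 1.7779.

1.7779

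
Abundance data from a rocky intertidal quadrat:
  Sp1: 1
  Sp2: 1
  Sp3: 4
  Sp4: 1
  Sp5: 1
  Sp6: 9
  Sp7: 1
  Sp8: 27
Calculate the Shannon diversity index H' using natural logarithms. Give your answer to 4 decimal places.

Total N = 1+1+4+1+1+9+1+27 = 45, so the proportions are 0.022222, 0.022222, 0.088889, 0.022222, 0.022222, 0.2, 0.022222, 0.6 (working shown to 6 dp, full precision carried).
Each pᵢ ln pᵢ term: 0.022222×(-3.806662)=-0.084592, 0.022222×(-3.806662)=-0.084592, 0.088889×(-2.420368)=-0.215144, 0.022222×(-3.806662)=-0.084592, 0.022222×(-3.806662)=-0.084592, 0.2×(-1.609438)=-0.321888, 0.022222×(-3.806662)=-0.084592, 0.6×(-0.510826)=-0.306495.
Sum = -1.266489, so H' = 1.2665.

1.2665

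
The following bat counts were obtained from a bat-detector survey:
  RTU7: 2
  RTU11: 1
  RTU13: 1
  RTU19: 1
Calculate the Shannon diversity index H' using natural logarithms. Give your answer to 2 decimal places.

1.33

Total N = 2+1+1+1 = 5, so the proportions are 0.4, 0.2, 0.2, 0.2 (working shown to 4 dp, full precision carried).
Each pᵢ ln pᵢ term: 0.4×(-0.9163)=-0.3665, 0.2×(-1.6094)=-0.3219, 0.2×(-1.6094)=-0.3219, 0.2×(-1.6094)=-0.3219.
Sum = -1.3322, so H' = 1.33.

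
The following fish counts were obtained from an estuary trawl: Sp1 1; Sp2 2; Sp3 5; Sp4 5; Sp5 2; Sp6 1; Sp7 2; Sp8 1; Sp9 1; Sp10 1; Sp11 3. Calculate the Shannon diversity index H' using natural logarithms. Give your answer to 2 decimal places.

2.20

Total N = 1+2+5+5+2+1+2+1+1+1+3 = 24, so the proportions are 0.0417, 0.0833, 0.2083, 0.2083, 0.0833, 0.0417, 0.0833, 0.0417, 0.0417, 0.0417, 0.125 (working shown to 4 dp, full precision carried).
Each pᵢ ln pᵢ term: 0.0417×(-3.1781)=-0.1324, 0.0833×(-2.4849)=-0.2071, 0.2083×(-1.5686)=-0.3268, 0.2083×(-1.5686)=-0.3268, 0.0833×(-2.4849)=-0.2071, 0.0417×(-3.1781)=-0.1324, 0.0833×(-2.4849)=-0.2071, 0.0417×(-3.1781)=-0.1324, 0.0417×(-3.1781)=-0.1324, 0.0417×(-3.1781)=-0.1324, 0.125×(-2.0794)=-0.2599.
Sum = -2.1968, so H' = 2.20.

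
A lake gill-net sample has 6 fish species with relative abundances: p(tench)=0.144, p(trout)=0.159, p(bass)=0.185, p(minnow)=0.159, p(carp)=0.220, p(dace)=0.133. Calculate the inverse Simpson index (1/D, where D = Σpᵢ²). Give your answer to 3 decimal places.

5.827

D = 0.144² + 0.159² + 0.185² + 0.159² + 0.22² + 0.133² = 0.0207360 + 0.0252810 + 0.0342250 + 0.0252810 + 0.0484000 + 0.0176890 = 0.1716120 (working shown to 7 dp, full precision carried).
So 1/D = 5.82710, i.e. 5.827 to 3 decimal places.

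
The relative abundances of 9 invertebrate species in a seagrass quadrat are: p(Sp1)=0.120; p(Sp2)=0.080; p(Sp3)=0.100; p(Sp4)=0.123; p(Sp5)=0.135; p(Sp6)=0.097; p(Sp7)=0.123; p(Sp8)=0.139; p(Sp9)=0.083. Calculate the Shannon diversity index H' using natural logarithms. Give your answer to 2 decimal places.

Each pᵢ ln pᵢ term (working shown to 4 dp, full precision carried): 0.12×(-2.1203)=-0.2544, 0.08×(-2.5257)=-0.2021, 0.1×(-2.3026)=-0.2303, 0.123×(-2.0956)=-0.2578, 0.135×(-2.0025)=-0.2703, 0.097×(-2.3330)=-0.2263, 0.123×(-2.0956)=-0.2578, 0.139×(-1.9733)=-0.2743, 0.083×(-2.4889)=-0.2066.
Sum = -2.1798, so H' = 2.18.

2.18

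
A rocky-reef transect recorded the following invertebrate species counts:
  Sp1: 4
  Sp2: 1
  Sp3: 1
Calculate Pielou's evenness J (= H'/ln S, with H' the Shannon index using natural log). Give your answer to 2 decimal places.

0.79

Total N = 4+1+1 = 6, so the proportions are 0.6667, 0.1667, 0.1667 (working shown to 4 dp, full precision carried).
H' = −Σ pᵢ ln pᵢ = −((-0.2703) + (-0.2986) + (-0.2986)) = 0.8676.
With S = 3 species, ln S = 1.0986, so J = 0.8676/1.0986 = 0.7897, i.e. 0.79 to 2 decimal places.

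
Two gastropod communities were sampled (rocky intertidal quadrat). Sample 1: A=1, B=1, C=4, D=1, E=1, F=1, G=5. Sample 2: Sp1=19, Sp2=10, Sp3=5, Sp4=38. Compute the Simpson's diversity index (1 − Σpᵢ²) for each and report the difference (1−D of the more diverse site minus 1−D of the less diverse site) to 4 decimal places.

0.1376

Sample 1: N=14, proportions 0.0714286, 0.0714286, 0.2857143, 0.0714286, 0.0714286, 0.0714286, 0.3571429, giving 1−D = 0.7653061 (working shown to 7 dp, full precision carried).
Sample 2: N=72, proportions 0.2638889, 0.1388889, 0.0694444, 0.5277778, giving 1−D = 0.6277006.
Difference = |0.7653061 − 0.6277006| = 0.1376055, i.e. 0.1376 to 4 decimal places.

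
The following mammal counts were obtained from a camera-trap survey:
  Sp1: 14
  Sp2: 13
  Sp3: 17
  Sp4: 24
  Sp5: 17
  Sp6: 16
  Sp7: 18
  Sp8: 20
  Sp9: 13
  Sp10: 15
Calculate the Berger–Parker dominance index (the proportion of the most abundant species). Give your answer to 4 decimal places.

0.1437

Total N = 14+13+17+24+17+16+18+20+13+15 = 167, so the proportions are 0.083832, 0.077844, 0.101796, 0.143713, 0.101796, 0.095808, 0.107784, 0.11976, 0.077844, 0.08982 (working shown to 6 dp, full precision carried).
The largest proportion is 0.143713, i.e. d = 0.1437 to 4 decimal places.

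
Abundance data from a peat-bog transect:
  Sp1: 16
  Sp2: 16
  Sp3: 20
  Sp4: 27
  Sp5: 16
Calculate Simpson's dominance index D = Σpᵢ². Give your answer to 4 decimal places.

0.2102

Total N = 16+16+20+27+16 = 95, so the proportions are 0.168421, 0.168421, 0.210526, 0.284211, 0.168421 (working shown to 6 dp, full precision carried).
D = 0.168421² + 0.168421² + 0.210526² + 0.284211² + 0.168421² = 0.028366 + 0.028366 + 0.044321 + 0.080776 + 0.028366 = 0.210194.
To 4 decimal places, D = 0.2102.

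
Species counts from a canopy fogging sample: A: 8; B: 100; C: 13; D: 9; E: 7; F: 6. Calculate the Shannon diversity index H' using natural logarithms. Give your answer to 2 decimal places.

Total N = 8+100+13+9+7+6 = 143, so the proportions are 0.0559, 0.6993, 0.0909, 0.0629, 0.049, 0.042 (working shown to 4 dp, full precision carried).
Each pᵢ ln pᵢ term: 0.0559×(-2.8834)=-0.1613, 0.6993×(-0.3577)=-0.2501, 0.0909×(-2.3979)=-0.2180, 0.0629×(-2.7656)=-0.1741, 0.049×(-3.0169)=-0.1477, 0.042×(-3.1711)=-0.1331.
Sum = -1.0842, so H' = 1.08.

1.08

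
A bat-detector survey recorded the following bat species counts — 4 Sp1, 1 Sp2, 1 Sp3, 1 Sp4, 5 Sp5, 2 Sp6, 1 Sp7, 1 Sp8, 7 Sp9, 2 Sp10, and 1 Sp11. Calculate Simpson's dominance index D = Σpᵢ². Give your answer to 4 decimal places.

0.1538

Total N = 4+1+1+1+5+2+1+1+7+2+1 = 26, so the proportions are 0.153846, 0.038462, 0.038462, 0.038462, 0.192308, 0.076923, 0.038462, 0.038462, 0.269231, 0.076923, 0.038462 (working shown to 6 dp, full precision carried).
D = 0.153846² + 0.038462² + 0.038462² + 0.038462² + 0.192308² + 0.076923² + 0.038462² + 0.038462² + 0.269231² + 0.076923² + 0.038462² = 0.023669 + 0.001479 + 0.001479 + 0.001479 + 0.036982 + 0.005917 + 0.001479 + 0.001479 + 0.072485 + 0.005917 + 0.001479 = 0.153846.
To 4 decimal places, D = 0.1538.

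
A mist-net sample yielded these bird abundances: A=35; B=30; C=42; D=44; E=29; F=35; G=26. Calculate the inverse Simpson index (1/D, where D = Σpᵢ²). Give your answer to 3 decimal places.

6.780

Total N = 35+30+42+44+29+35+26 = 241, so the proportions are 0.1452282, 0.1244813, 0.1742739, 0.1825726, 0.120332, 0.1452282, 0.1078838 (working shown to 7 dp, full precision carried).
D = 0.1452282² + 0.1244813² + 0.1742739² + 0.1825726² + 0.120332² + 0.1452282² + 0.1078838² = 0.0210912 + 0.0154956 + 0.0303714 + 0.0333328 + 0.0144798 + 0.0210912 + 0.0116389 = 0.1475009.
So 1/D = 6.77962, i.e. 6.780 to 3 decimal places.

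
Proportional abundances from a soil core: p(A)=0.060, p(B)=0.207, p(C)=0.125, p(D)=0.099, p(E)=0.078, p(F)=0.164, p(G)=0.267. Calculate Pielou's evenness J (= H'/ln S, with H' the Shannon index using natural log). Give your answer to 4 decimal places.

0.9413

H' = −Σ pᵢ ln pᵢ = −((-0.168805) + (-0.326033) + (-0.259930) + (-0.228951) + (-0.198982) + (-0.296494) + (-0.352575)) = 1.831769 (working shown to 6 dp, full precision carried).
With S = 7 species, ln S = 1.945910, so J = 1.831769/1.945910 = 0.941343, i.e. 0.9413 to 4 decimal places.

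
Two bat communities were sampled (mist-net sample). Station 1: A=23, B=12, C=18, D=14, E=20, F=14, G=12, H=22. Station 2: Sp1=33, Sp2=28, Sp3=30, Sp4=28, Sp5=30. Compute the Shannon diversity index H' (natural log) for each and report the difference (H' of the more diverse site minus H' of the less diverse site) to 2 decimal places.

Station 1: N=135, proportions 0.17037, 0.08889, 0.13333, 0.1037, 0.14815, 0.1037, 0.08889, 0.16296, giving H' = 2.04904 (working shown to 5 dp, full precision carried).
Station 2: N=149, proportions 0.22148, 0.18792, 0.20134, 0.18792, 0.20134, giving H' = 1.60757.
Difference = |2.04904 − 1.60757| = 0.44147, i.e. 0.44 to 2 decimal places.

0.44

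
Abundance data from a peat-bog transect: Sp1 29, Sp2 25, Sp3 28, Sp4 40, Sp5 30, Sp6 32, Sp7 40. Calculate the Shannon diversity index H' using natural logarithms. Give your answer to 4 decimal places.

1.9318

Total N = 29+25+28+40+30+32+40 = 224, so the proportions are 0.129464, 0.111607, 0.125, 0.178571, 0.133929, 0.142857, 0.178571 (working shown to 6 dp, full precision carried).
Each pᵢ ln pᵢ term: 0.129464×(-2.044350)=-0.264670, 0.111607×(-2.192770)=-0.244729, 0.125×(-2.079442)=-0.259930, 0.178571×(-1.722767)=-0.307637, 0.133929×(-2.010449)=-0.269257, 0.142857×(-1.945910)=-0.277987, 0.178571×(-1.722767)=-0.307637.
Sum = -1.931847, so H' = 1.9318.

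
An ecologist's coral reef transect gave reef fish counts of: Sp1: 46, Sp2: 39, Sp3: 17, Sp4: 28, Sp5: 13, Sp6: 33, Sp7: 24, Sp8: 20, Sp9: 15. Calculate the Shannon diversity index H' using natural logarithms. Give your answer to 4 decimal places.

Total N = 46+39+17+28+13+33+24+20+15 = 235, so the proportions are 0.195745, 0.165957, 0.07234, 0.119149, 0.055319, 0.140426, 0.102128, 0.085106, 0.06383 (working shown to 6 dp, full precision carried).
Each pᵢ ln pᵢ term: 0.195745×(-1.630944)=-0.319249, 0.165957×(-1.796024)=-0.298064, 0.07234×(-2.626372)=-0.189993, 0.119149×(-2.127381)=-0.253475, 0.055319×(-2.894636)=-0.160129, 0.140426×(-1.963078)=-0.275666, 0.102128×(-2.281532)=-0.233007, 0.085106×(-2.463853)=-0.209690, 0.06383×(-2.751535)=-0.175630.
Sum = -2.114902, so H' = 2.1149.

2.1149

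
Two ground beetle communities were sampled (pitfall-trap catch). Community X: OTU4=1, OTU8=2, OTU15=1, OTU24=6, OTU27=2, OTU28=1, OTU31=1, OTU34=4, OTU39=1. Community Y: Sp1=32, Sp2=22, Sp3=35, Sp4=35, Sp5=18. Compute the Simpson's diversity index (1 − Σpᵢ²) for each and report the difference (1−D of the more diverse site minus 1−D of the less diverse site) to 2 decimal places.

Community X: N=19, proportions 0.0526, 0.1053, 0.0526, 0.3158, 0.1053, 0.0526, 0.0526, 0.2105, 0.0526, giving 1−D = 0.8199 (working shown to 4 dp, full precision carried).
Community Y: N=142, proportions 0.2254, 0.1549, 0.2465, 0.2465, 0.1268, giving 1−D = 0.7876.
Difference = |0.8199 − 0.7876| = 0.0323, i.e. 0.03 to 2 decimal places.

0.03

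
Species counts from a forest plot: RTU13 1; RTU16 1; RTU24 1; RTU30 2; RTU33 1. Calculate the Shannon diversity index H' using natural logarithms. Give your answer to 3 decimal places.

1.561

Total N = 1+1+1+2+1 = 6, so the proportions are 0.16667, 0.16667, 0.16667, 0.33333, 0.16667 (working shown to 5 dp, full precision carried).
Each pᵢ ln pᵢ term: 0.16667×(-1.79176)=-0.29863, 0.16667×(-1.79176)=-0.29863, 0.16667×(-1.79176)=-0.29863, 0.33333×(-1.09861)=-0.36620, 0.16667×(-1.79176)=-0.29863.
Sum = -1.56071, so H' = 1.561.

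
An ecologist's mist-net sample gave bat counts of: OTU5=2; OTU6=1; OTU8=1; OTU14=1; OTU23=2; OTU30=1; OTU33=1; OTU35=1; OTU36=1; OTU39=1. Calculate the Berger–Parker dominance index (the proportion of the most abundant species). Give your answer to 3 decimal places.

0.167

Total N = 2+1+1+1+2+1+1+1+1+1 = 12, so the proportions are 0.16667, 0.08333, 0.08333, 0.08333, 0.16667, 0.08333, 0.08333, 0.08333, 0.08333, 0.08333 (working shown to 5 dp, full precision carried).
The largest proportion is 0.16667, i.e. d = 0.167 to 3 decimal places.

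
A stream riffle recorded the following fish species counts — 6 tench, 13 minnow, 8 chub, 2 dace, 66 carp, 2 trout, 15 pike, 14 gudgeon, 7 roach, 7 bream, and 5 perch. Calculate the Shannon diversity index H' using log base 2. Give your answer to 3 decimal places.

Total N = 6+13+8+2+66+2+15+14+7+7+5 = 145, so the proportions are 0.04138, 0.08966, 0.05517, 0.01379, 0.45517, 0.01379, 0.10345, 0.09655, 0.04828, 0.04828, 0.03448 (working shown to 5 dp, full precision carried).
Each pᵢ log₂ pᵢ term: 0.04138×(-4.59495)=-0.19014, 0.08966×(-3.47947)=-0.31195, 0.05517×(-4.17991)=-0.23062, 0.01379×(-6.17991)=-0.08524, 0.45517×(-1.13551)=-0.51686, 0.01379×(-6.17991)=-0.08524, 0.10345×(-3.27302)=-0.33859, 0.09655×(-3.37255)=-0.32563, 0.04828×(-4.37255)=-0.21109, 0.04828×(-4.37255)=-0.21109, 0.03448×(-4.85798)=-0.16752.
Sum = -2.67395, so H' = 2.674.

2.674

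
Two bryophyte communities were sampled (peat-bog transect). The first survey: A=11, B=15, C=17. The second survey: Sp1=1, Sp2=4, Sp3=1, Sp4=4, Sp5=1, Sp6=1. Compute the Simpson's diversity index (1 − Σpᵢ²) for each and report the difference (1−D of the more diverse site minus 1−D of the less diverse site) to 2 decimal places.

0.09

The first survey: N=43, proportions 0.2558, 0.3488, 0.3953, giving 1−D = 0.6566 (working shown to 4 dp, full precision carried).
The second survey: N=12, proportions 0.0833, 0.3333, 0.0833, 0.3333, 0.0833, 0.0833, giving 1−D = 0.7500.
Difference = |0.6566 − 0.7500| = 0.0934, i.e. 0.09 to 2 decimal places.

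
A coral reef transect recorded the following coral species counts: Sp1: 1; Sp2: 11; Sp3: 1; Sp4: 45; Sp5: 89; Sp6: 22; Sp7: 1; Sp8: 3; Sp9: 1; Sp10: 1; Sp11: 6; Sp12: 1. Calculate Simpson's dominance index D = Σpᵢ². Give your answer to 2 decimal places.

Total N = 1+11+1+45+89+22+1+3+1+1+6+1 = 182, so the proportions are 0.0055, 0.0604, 0.0055, 0.2473, 0.489, 0.1209, 0.0055, 0.0165, 0.0055, 0.0055, 0.033, 0.0055 (working shown to 4 dp, full precision carried).
D = 0.0055² + 0.0604² + 0.0055² + 0.2473² + 0.489² + 0.1209² + 0.0055² + 0.0165² + 0.0055² + 0.0055² + 0.033² + 0.0055² = 0.0000 + 0.0037 + 0.0000 + 0.0611 + 0.2391 + 0.0146 + 0.0000 + 0.0003 + 0.0000 + 0.0000 + 0.0011 + 0.0000 = 0.3201.
To 2 decimal places, D = 0.32.

0.32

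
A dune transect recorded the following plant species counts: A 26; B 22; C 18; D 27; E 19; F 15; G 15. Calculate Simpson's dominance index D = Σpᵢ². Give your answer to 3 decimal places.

Total N = 26+22+18+27+19+15+15 = 142, so the proportions are 0.1831, 0.15493, 0.12676, 0.19014, 0.1338, 0.10563, 0.10563 (working shown to 5 dp, full precision carried).
D = 0.1831² + 0.15493² + 0.12676² + 0.19014² + 0.1338² + 0.10563² + 0.10563² = 0.03353 + 0.02400 + 0.01607 + 0.03615 + 0.01790 + 0.01116 + 0.01116 = 0.14997.
To 3 decimal places, D = 0.150.

0.150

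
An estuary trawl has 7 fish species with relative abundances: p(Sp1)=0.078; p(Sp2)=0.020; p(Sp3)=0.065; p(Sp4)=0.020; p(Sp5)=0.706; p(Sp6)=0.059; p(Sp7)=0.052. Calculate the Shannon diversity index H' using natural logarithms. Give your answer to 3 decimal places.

Each pᵢ ln pᵢ term (working shown to 5 dp, full precision carried): 0.078×(-2.55105)=-0.19898, 0.02×(-3.91202)=-0.07824, 0.065×(-2.73337)=-0.17767, 0.02×(-3.91202)=-0.07824, 0.706×(-0.34814)=-0.24579, 0.059×(-2.83022)=-0.16698, 0.052×(-2.95651)=-0.15374.
Sum = -1.09964, so H' = 1.100.

1.100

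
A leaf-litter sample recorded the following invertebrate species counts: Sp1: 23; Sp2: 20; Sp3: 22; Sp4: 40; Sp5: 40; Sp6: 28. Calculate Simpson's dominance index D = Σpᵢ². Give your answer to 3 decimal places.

Total N = 23+20+22+40+40+28 = 173, so the proportions are 0.13295, 0.11561, 0.12717, 0.23121, 0.23121, 0.16185 (working shown to 5 dp, full precision carried).
D = 0.13295² + 0.11561² + 0.12717² + 0.23121² + 0.23121² + 0.16185² = 0.01768 + 0.01336 + 0.01617 + 0.05346 + 0.05346 + 0.02620 = 0.18033.
To 3 decimal places, D = 0.180.

0.180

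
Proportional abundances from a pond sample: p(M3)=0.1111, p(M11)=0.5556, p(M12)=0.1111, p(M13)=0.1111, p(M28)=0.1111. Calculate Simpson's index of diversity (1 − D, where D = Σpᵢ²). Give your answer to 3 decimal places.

0.642

D = 0.1111² + 0.5556² + 0.1111² + 0.1111² + 0.1111² = 0.01234 + 0.30869 + 0.01234 + 0.01234 + 0.01234 = 0.35806 (working shown to 5 dp, full precision carried).
So 1 − D = 0.64194, i.e. 0.642 to 3 decimal places.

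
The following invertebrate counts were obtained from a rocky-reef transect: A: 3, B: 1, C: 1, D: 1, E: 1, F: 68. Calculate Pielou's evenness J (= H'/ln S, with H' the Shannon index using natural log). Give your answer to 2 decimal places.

Total N = 3+1+1+1+1+68 = 75, so the proportions are 0.04, 0.0133, 0.0133, 0.0133, 0.0133, 0.9067 (working shown to 4 dp, full precision carried).
H' = −Σ pᵢ ln pᵢ = −((-0.1288) + (-0.0576) + (-0.0576) + (-0.0576) + (-0.0576) + (-0.0888)) = 0.4479.
With S = 6 species, ln S = 1.7918, so J = 0.4479/1.7918 = 0.2500, i.e. 0.25 to 2 decimal places.

0.25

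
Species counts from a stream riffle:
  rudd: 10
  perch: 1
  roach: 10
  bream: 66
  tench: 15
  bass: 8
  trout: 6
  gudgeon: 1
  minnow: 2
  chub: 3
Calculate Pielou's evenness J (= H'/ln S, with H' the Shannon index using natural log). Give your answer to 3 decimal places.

0.679

Total N = 10+1+10+66+15+8+6+1+2+3 = 122, so the proportions are 0.08197, 0.0082, 0.08197, 0.54098, 0.12295, 0.06557, 0.04918, 0.0082, 0.01639, 0.02459 (working shown to 5 dp, full precision carried).
H' = −Σ pᵢ ln pᵢ = −((-0.20504) + (-0.03938) + (-0.20504) + (-0.33236) + (-0.25770) + (-0.17866) + (-0.14814) + (-0.03938) + (-0.06739) + (-0.09112)) = 1.56420.
With S = 10 species, ln S = 2.30259, so J = 1.56420/2.30259 = 0.67932, i.e. 0.679 to 3 decimal places.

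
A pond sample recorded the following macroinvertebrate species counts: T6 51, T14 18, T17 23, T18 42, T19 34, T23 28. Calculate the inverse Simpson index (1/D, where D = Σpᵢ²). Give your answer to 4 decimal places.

Total N = 51+18+23+42+34+28 = 196, so the proportions are 0.26020408, 0.09183673, 0.11734694, 0.21428571, 0.17346939, 0.14285714 (working shown to 8 dp, full precision carried).
D = 0.26020408² + 0.09183673² + 0.11734694² + 0.21428571² + 0.17346939² + 0.14285714² = 0.06770616 + 0.00843399 + 0.01377030 + 0.04591837 + 0.03009163 + 0.02040816 = 0.18632861.
So 1/D = 5.366862, i.e. 5.3669 to 4 decimal places.

5.3669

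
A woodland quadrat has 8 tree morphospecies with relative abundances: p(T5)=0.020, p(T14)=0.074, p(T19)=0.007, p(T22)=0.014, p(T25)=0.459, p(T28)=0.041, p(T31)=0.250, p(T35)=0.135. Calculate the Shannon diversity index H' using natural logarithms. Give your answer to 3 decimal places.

1.471

Each pᵢ ln pᵢ term (working shown to 5 dp, full precision carried): 0.02×(-3.91202)=-0.07824, 0.074×(-2.60369)=-0.19267, 0.007×(-4.96185)=-0.03473, 0.014×(-4.26870)=-0.05976, 0.459×(-0.77871)=-0.35743, 0.041×(-3.19418)=-0.13096, 0.25×(-1.38629)=-0.34657, 0.135×(-2.00248)=-0.27033.
Sum = -1.47070, so H' = 1.471.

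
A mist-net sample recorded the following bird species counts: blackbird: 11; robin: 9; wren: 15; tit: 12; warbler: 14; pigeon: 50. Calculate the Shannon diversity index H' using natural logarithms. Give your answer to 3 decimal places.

1.564

Total N = 11+9+15+12+14+50 = 111, so the proportions are 0.0991, 0.08108, 0.13514, 0.10811, 0.12613, 0.45045 (working shown to 5 dp, full precision carried).
Each pᵢ ln pᵢ term: 0.0991×(-2.31163)=-0.22908, 0.08108×(-2.51231)=-0.20370, 0.13514×(-2.00148)=-0.27047, 0.10811×(-2.22462)=-0.24050, 0.12613×(-2.07047)=-0.26114, 0.45045×(-0.79751)=-0.35924.
Sum = -1.56413, so H' = 1.564.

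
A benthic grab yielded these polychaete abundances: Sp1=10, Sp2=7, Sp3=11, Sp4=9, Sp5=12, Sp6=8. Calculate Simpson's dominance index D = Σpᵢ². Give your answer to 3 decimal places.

0.172

Total N = 10+7+11+9+12+8 = 57, so the proportions are 0.17544, 0.12281, 0.19298, 0.15789, 0.21053, 0.14035 (working shown to 5 dp, full precision carried).
D = 0.17544² + 0.12281² + 0.19298² + 0.15789² + 0.21053² + 0.14035² = 0.03078 + 0.01508 + 0.03724 + 0.02493 + 0.04432 + 0.01970 = 0.17205.
To 3 decimal places, D = 0.172.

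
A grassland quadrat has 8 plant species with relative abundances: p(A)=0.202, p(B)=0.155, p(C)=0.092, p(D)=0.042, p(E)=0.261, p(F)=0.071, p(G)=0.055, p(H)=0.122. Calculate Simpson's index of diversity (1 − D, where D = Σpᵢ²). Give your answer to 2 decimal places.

D = 0.202² + 0.155² + 0.092² + 0.042² + 0.261² + 0.071² + 0.055² + 0.122² = 0.0408 + 0.0240 + 0.0085 + 0.0018 + 0.0681 + 0.0050 + 0.0030 + 0.0149 = 0.1661 (working shown to 4 dp, full precision carried).
So 1 − D = 0.8339, i.e. 0.83 to 2 decimal places.

0.83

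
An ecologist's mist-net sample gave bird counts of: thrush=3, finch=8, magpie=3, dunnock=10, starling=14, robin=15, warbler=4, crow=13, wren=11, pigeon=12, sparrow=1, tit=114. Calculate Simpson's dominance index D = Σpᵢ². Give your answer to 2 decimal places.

Total N = 3+8+3+10+14+15+4+13+11+12+1+114 = 208, so the proportions are 0.0144, 0.0385, 0.0144, 0.0481, 0.0673, 0.0721, 0.0192, 0.0625, 0.0529, 0.0577, 0.0048, 0.5481 (working shown to 4 dp, full precision carried).
D = 0.0144² + 0.0385² + 0.0144² + 0.0481² + 0.0673² + 0.0721² + 0.0192² + 0.0625² + 0.0529² + 0.0577² + 0.0048² + 0.5481² = 0.0002 + 0.0015 + 0.0002 + 0.0023 + 0.0045 + 0.0052 + 0.0004 + 0.0039 + 0.0028 + 0.0033 + 0.0000 + 0.3004 = 0.3248.
To 2 decimal places, D = 0.32.

0.32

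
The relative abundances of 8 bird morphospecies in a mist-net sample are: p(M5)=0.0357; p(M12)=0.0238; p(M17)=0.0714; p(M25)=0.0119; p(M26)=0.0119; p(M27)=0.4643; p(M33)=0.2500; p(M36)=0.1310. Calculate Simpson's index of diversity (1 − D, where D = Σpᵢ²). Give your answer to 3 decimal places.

0.698

D = 0.0357² + 0.0238² + 0.0714² + 0.0119² + 0.0119² + 0.4643² + 0.25² + 0.131² = 0.00127 + 0.00057 + 0.00510 + 0.00014 + 0.00014 + 0.21557 + 0.06250 + 0.01716 = 0.30246 (working shown to 5 dp, full precision carried).
So 1 − D = 0.69754, i.e. 0.698 to 3 decimal places.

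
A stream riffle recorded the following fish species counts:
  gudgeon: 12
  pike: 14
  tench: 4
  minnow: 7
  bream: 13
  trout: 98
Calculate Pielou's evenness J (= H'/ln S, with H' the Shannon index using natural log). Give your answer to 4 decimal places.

0.6448

Total N = 12+14+4+7+13+98 = 148, so the proportions are 0.081081, 0.094595, 0.027027, 0.047297, 0.087838, 0.662162 (working shown to 6 dp, full precision carried).
H' = −Σ pᵢ ln pᵢ = −((-0.203700) + (-0.223069) + (-0.097592) + (-0.144318) + (-0.213645) + (-0.272973)) = 1.155298.
With S = 6 species, ln S = 1.791759, so J = 1.155298/1.791759 = 0.644784, i.e. 0.6448 to 4 decimal places.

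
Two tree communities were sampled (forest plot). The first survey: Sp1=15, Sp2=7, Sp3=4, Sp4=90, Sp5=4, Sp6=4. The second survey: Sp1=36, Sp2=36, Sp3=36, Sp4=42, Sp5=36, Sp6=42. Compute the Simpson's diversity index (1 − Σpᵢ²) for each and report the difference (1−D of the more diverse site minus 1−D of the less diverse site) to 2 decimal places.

0.38

The first survey: N=124, proportions 0.121, 0.0565, 0.0323, 0.7258, 0.0323, 0.0323, giving 1−D = 0.4523 (working shown to 4 dp, full precision carried).
The second survey: N=228, proportions 0.1579, 0.1579, 0.1579, 0.1842, 0.1579, 0.1842, giving 1−D = 0.8324.
Difference = |0.4523 − 0.8324| = 0.3801, i.e. 0.38 to 2 decimal places.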